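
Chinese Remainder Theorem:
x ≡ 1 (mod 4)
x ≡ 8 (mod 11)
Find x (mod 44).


M = 4*11 = 44
M1 = M/4 = 11, M2 = M/11 = 4
M1^(-1) mod 4 = 3, M2^(-1) mod 11 = 3
x = 1*11*3 + 8*4*3 = 129
129 mod 44 = 41
Check: 41 mod 4 = 1 ✓, 41 mod 11 = 8 ✓

x ≡ 41 (mod 44)


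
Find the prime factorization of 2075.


2075 / 5 = 415
415 / 5 = 83
83 / 83 = 1
2075 = 5^2 × 83


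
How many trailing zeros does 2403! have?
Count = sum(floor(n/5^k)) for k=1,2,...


floor(2403/5) = 480
floor(2403/25) = 96
floor(2403/125) = 19
floor(2403/625) = 3
Total = 598

598 trailing zeros


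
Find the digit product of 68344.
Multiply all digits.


6 × 8 × 3 × 4 × 4 = 2304


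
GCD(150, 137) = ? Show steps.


150 = 1 * 137 + 13
137 = 10 * 13 + 7
13 = 1 * 7 + 6
7 = 1 * 6 + 1
6 = 6 * 1 + 0
GCD = 1


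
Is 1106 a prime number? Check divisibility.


1106 / 2 = 553 (exact division)
1106 is NOT prime.

No, 1106 is not prime


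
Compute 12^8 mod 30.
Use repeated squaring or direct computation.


12^1 mod 30 = 12
12^2 mod 30 = 24
12^3 mod 30 = 18
12^4 mod 30 = 6
12^5 mod 30 = 12
12^6 mod 30 = 24
12^7 mod 30 = 18
12^8 mod 30 = 6


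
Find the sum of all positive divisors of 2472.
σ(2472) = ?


Divisors of 2472: 1, 2, 3, 4, 6, 8, 12, 24, 103, 206, 309, 412, 618, 824, 1236, 2472
Sum = 1 + 2 + 3 + 4 + 6 + 8 + 12 + 24 + 103 + 206 + 309 + 412 + 618 + 824 + 1236 + 2472 = 6240

σ(2472) = 6240


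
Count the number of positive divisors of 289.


289 = 17^2
d(289) = (2+1) = 3

3 divisors


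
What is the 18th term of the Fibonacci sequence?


Sequence: 1, 1, 2, 3, 5, 8, 13, 21, 34, 55, 89, 144, 233, 377, 610, 987, 1597, 2584
F(18) = 2584


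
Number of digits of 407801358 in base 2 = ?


407801358 in base 2 = 11000010011101000111000001110
Number of digits = 29

29 digits (base 2)


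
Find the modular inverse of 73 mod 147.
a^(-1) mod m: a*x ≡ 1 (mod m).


Use the extended Euclidean algorithm on (147, 73); each row r = 147*s + 73*t:
r=147, s=1, t=0
r=73, s=0, t=1
q=2: r=1, s=1, t=-2   [147*(1) + 73*(-2) = 1]
q=73: r=0, s=-73, t=147   [147*(-73) + 73*(147) = 0]
GCD = 1 with t = -2, so 73*(-2) ≡ 1 (mod 147)
Inverse = -2 mod 147 = 145
Check: 73 * 145 = 10585 ≡ 1 (mod 147)

73^(-1) ≡ 145 (mod 147)


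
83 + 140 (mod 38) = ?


83 + 140 = 223
223 mod 38 = 33


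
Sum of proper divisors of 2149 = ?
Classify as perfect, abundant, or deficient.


Proper divisors: 1, 7, 307
Sum = 1 + 7 + 307 = 315
315 < 2149 → deficient

s(2149) = 315 (deficient)


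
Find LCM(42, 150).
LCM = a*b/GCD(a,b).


GCD(42, 150) = 6
LCM = 42*150/6 = 6300/6 = 1050

LCM = 1050


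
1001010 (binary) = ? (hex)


1001010 (base 2) = 74 (decimal)
74 (decimal) = 4A (base 16)


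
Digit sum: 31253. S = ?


3 + 1 + 2 + 5 + 3 = 14


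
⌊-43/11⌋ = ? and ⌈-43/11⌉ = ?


-43/11 = -3.9091
floor = -4
ceil = -3

floor = -4, ceil = -3


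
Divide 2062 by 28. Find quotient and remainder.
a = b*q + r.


2062 = 28 * 73 + 18
Check: 2044 + 18 = 2062

q = 73, r = 18


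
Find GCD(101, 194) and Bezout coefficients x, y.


Tabular extended Euclidean (each row: r = 101*s + 194*t):
r=101, s=1, t=0
r=194, s=0, t=1
q=0: r=101, s=1, t=0   [101*(1) + 194*(0) = 101]
q=1: r=93, s=-1, t=1   [101*(-1) + 194*(1) = 93]
q=1: r=8, s=2, t=-1   [101*(2) + 194*(-1) = 8]
q=11: r=5, s=-23, t=12   [101*(-23) + 194*(12) = 5]
q=1: r=3, s=25, t=-13   [101*(25) + 194*(-13) = 3]
q=1: r=2, s=-48, t=25   [101*(-48) + 194*(25) = 2]
q=1: r=1, s=73, t=-38   [101*(73) + 194*(-38) = 1]
q=2: r=0, s=-194, t=101   [101*(-194) + 194*(101) = 0]
GCD = 1; from the row with r=1: x=73, y=-38
Check: 101*(73) + 194*(-38) = 7373 - 7372 = 1

GCD = 1, x = 73, y = -38


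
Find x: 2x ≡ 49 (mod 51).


GCD(2, 51) = 1, unique solution
a^(-1) mod 51 = 26
x = 26 * 49 mod 51 = 50

x ≡ 50 (mod 51)


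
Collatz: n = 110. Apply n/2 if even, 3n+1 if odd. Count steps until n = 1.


110 → 55 → 166 → 83 → 250 → 125 → 376 → 188 → 94 → 47 → 142 → 71 → 214 → 107 → 322 → 161 → 484 → 242 → 121 → 364 → 182 → 91 → 274 → 137 → 412 → 206 → 103 → 310 → 155 → 466 → 233 → 700 → 350 → 175 → 526 → 263 → 790 → 395 → 1186 → 593 → 1780 → 890 → 445 → 1336 → 668 → 334 → 167 → 502 → 251 → 754 → 377 → 1132 → 566 → 283 → 850 → 425 → 1276 → 638 → 319 → 958 → 479 → 1438 → 719 → 2158 → 1079 → 3238 → 1619 → 4858 → 2429 → 7288 → 3644 → 1822 → 911 → 2734 → 1367 → 4102 → 2051 → 6154 → 3077 → 9232 → 4616 → 2308 → 1154 → 577 → 1732 → 866 → 433 → 1300 → 650 → 325 → 976 → 488 → 244 → 122 → 61 → 184 → 92 → 46 → 23 → 70 → 35 → 106 → 53 → 160 → 80 → 40 → 20 → 10 → 5 → 16 → 8 → 4 → 2 → 1
Total steps = 113

113 steps


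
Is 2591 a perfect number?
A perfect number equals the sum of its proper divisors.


Proper divisors of 2591: 1
Sum = 1 = 1

No, 2591 is not perfect (1 ≠ 2591)


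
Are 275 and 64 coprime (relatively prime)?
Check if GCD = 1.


Euclidean algorithm:
275 = 4 * 64 + 19
64 = 3 * 19 + 7
19 = 2 * 7 + 5
7 = 1 * 5 + 2
5 = 2 * 2 + 1
2 = 2 * 1 + 0
GCD(275, 64) = 1

Yes, coprime (GCD = 1)


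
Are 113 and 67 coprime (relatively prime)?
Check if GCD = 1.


Euclidean algorithm:
113 = 1 * 67 + 46
67 = 1 * 46 + 21
46 = 2 * 21 + 4
21 = 5 * 4 + 1
4 = 4 * 1 + 0
GCD(113, 67) = 1

Yes, coprime (GCD = 1)


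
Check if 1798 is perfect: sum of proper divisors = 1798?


Proper divisors of 1798: 1, 2, 29, 31, 58, 62, 899
Sum = 1 + 2 + 29 + 31 + 58 + 62 + 899 = 1082

No, 1798 is not perfect (1082 ≠ 1798)


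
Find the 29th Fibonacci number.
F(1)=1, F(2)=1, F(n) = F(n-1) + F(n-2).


Sequence: 1, 1, 2, 3, 5, 8, 13, 21, 34, 55, 89, 144, 233, 377, 610, 987, 1597, 2584, 4181, 6765, 10946, 17711, 28657, 46368, 75025, 121393, 196418, 317811, 514229
F(29) = 514229


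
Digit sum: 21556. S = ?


2 + 1 + 5 + 5 + 6 = 19


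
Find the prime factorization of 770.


770 / 2 = 385
385 / 5 = 77
77 / 7 = 11
11 / 11 = 1
770 = 2 × 5 × 7 × 11


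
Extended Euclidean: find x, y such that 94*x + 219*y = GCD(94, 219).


Tabular extended Euclidean (each row: r = 94*s + 219*t):
r=94, s=1, t=0
r=219, s=0, t=1
q=0: r=94, s=1, t=0   [94*(1) + 219*(0) = 94]
q=2: r=31, s=-2, t=1   [94*(-2) + 219*(1) = 31]
q=3: r=1, s=7, t=-3   [94*(7) + 219*(-3) = 1]
q=31: r=0, s=-219, t=94   [94*(-219) + 219*(94) = 0]
GCD = 1; from the row with r=1: x=7, y=-3
Check: 94*(7) + 219*(-3) = 658 - 657 = 1

GCD = 1, x = 7, y = -3


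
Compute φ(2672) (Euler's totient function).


2672 = 2^4 × 167
Prime factors: 2, 167
φ(2672) = 2672 × (1-1/2) × (1-1/167)
= 2672 × 1/2 × 166/167 = 1328

φ(2672) = 1328


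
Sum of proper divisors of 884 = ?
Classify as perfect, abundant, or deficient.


Proper divisors: 1, 2, 4, 13, 17, 26, 34, 52, 68, 221, 442
Sum = 1 + 2 + 4 + 13 + 17 + 26 + 34 + 52 + 68 + 221 + 442 = 880
880 < 884 → deficient

s(884) = 880 (deficient)


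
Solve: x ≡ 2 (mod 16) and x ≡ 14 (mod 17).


M = 16*17 = 272
M1 = M/16 = 17, M2 = M/17 = 16
M1^(-1) mod 16 = 1, M2^(-1) mod 17 = 16
x = 2*17*1 + 14*16*16 = 3618
3618 mod 272 = 82
Check: 82 mod 16 = 2 ✓, 82 mod 17 = 14 ✓

x ≡ 82 (mod 272)


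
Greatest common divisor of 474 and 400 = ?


474 = 1 * 400 + 74
400 = 5 * 74 + 30
74 = 2 * 30 + 14
30 = 2 * 14 + 2
14 = 7 * 2 + 0
GCD = 2


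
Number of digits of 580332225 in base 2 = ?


580332225 in base 2 = 100010100101110010101011000001
Number of digits = 30

30 digits (base 2)


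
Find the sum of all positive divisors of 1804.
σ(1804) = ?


Divisors of 1804: 1, 2, 4, 11, 22, 41, 44, 82, 164, 451, 902, 1804
Sum = 1 + 2 + 4 + 11 + 22 + 41 + 44 + 82 + 164 + 451 + 902 + 1804 = 3528

σ(1804) = 3528


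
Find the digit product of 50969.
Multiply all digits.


5 × 0 × 9 × 6 × 9 = 0


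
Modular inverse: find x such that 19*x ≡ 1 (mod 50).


Use the extended Euclidean algorithm on (50, 19); each row r = 50*s + 19*t:
r=50, s=1, t=0
r=19, s=0, t=1
q=2: r=12, s=1, t=-2   [50*(1) + 19*(-2) = 12]
q=1: r=7, s=-1, t=3   [50*(-1) + 19*(3) = 7]
q=1: r=5, s=2, t=-5   [50*(2) + 19*(-5) = 5]
q=1: r=2, s=-3, t=8   [50*(-3) + 19*(8) = 2]
q=2: r=1, s=8, t=-21   [50*(8) + 19*(-21) = 1]
q=2: r=0, s=-19, t=50   [50*(-19) + 19*(50) = 0]
GCD = 1 with t = -21, so 19*(-21) ≡ 1 (mod 50)
Inverse = -21 mod 50 = 29
Check: 19 * 29 = 551 ≡ 1 (mod 50)

19^(-1) ≡ 29 (mod 50)


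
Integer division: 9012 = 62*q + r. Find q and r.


9012 = 62 * 145 + 22
Check: 8990 + 22 = 9012

q = 145, r = 22


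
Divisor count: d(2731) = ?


2731 = 2731^1
d(2731) = (1+1) = 2

2 divisors


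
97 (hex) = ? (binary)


97 (base 16) = 151 (decimal)
151 (decimal) = 10010111 (base 2)


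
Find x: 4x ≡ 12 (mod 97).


GCD(4, 97) = 1, unique solution
a^(-1) mod 97 = 73
x = 73 * 12 mod 97 = 3

x ≡ 3 (mod 97)


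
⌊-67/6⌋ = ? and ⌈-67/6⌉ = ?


-67/6 = -11.1667
floor = -12
ceil = -11

floor = -12, ceil = -11


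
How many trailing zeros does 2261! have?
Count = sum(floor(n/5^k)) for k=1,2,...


floor(2261/5) = 452
floor(2261/25) = 90
floor(2261/125) = 18
floor(2261/625) = 3
Total = 563

563 trailing zeros


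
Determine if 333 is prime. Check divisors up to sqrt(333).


333 / 3 = 111 (exact division)
333 is NOT prime.

No, 333 is not prime


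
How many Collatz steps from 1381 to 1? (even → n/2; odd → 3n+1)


1381 → 4144 → 2072 → 1036 → 518 → 259 → 778 → 389 → 1168 → 584 → 292 → 146 → 73 → 220 → 110 → 55 → 166 → 83 → 250 → 125 → 376 → 188 → 94 → 47 → 142 → 71 → 214 → 107 → 322 → 161 → 484 → 242 → 121 → 364 → 182 → 91 → 274 → 137 → 412 → 206 → 103 → 310 → 155 → 466 → 233 → 700 → 350 → 175 → 526 → 263 → 790 → 395 → 1186 → 593 → 1780 → 890 → 445 → 1336 → 668 → 334 → 167 → 502 → 251 → 754 → 377 → 1132 → 566 → 283 → 850 → 425 → 1276 → 638 → 319 → 958 → 479 → 1438 → 719 → 2158 → 1079 → 3238 → 1619 → 4858 → 2429 → 7288 → 3644 → 1822 → 911 → 2734 → 1367 → 4102 → 2051 → 6154 → 3077 → 9232 → 4616 → 2308 → 1154 → 577 → 1732 → 866 → 433 → 1300 → 650 → 325 → 976 → 488 → 244 → 122 → 61 → 184 → 92 → 46 → 23 → 70 → 35 → 106 → 53 → 160 → 80 → 40 → 20 → 10 → 5 → 16 → 8 → 4 → 2 → 1
Total steps = 127

127 steps


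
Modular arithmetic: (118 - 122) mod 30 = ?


118 - 122 = -4
-4 mod 30 = 26


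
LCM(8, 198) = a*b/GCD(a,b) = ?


GCD(8, 198) = 2
LCM = 8*198/2 = 1584/2 = 792

LCM = 792


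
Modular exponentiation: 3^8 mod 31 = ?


3^1 mod 31 = 3
3^2 mod 31 = 9
3^3 mod 31 = 27
3^4 mod 31 = 19
3^5 mod 31 = 26
3^6 mod 31 = 16
3^7 mod 31 = 17
3^8 mod 31 = 20


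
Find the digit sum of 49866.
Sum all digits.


4 + 9 + 8 + 6 + 6 = 33


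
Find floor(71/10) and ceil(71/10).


71/10 = 7.1000
floor = 7
ceil = 8

floor = 7, ceil = 8


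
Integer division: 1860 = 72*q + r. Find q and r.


1860 = 72 * 25 + 60
Check: 1800 + 60 = 1860

q = 25, r = 60


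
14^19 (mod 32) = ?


14^1 mod 32 = 14
14^2 mod 32 = 4
14^3 mod 32 = 24
14^4 mod 32 = 16
14^5 mod 32 = 0
14^6 mod 32 = 0
14^7 mod 32 = 0
14^8 mod 32 = 0
14^9 mod 32 = 0
14^10 mod 32 = 0
14^11 mod 32 = 0
14^12 mod 32 = 0
14^13 mod 32 = 0
14^14 mod 32 = 0
14^15 mod 32 = 0
14^16 mod 32 = 0
14^17 mod 32 = 0
14^18 mod 32 = 0
14^19 mod 32 = 0


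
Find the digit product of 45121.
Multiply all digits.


4 × 5 × 1 × 2 × 1 = 40


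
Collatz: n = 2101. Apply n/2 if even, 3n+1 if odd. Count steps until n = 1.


2101 → 6304 → 3152 → 1576 → 788 → 394 → 197 → 592 → 296 → 148 → 74 → 37 → 112 → 56 → 28 → 14 → 7 → 22 → 11 → 34 → 17 → 52 → 26 → 13 → 40 → 20 → 10 → 5 → 16 → 8 → 4 → 2 → 1
Total steps = 32

32 steps


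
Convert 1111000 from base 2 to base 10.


1111000 (base 2) = 120 (decimal)
120 (decimal) = 120 (base 10)


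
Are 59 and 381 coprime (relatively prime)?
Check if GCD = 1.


Euclidean algorithm:
381 = 6 * 59 + 27
59 = 2 * 27 + 5
27 = 5 * 5 + 2
5 = 2 * 2 + 1
2 = 2 * 1 + 0
GCD(59, 381) = 1

Yes, coprime (GCD = 1)


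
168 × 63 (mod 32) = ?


168 × 63 = 10584
10584 mod 32 = 24


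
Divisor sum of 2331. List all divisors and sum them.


Divisors of 2331: 1, 3, 7, 9, 21, 37, 63, 111, 259, 333, 777, 2331
Sum = 1 + 3 + 7 + 9 + 21 + 37 + 63 + 111 + 259 + 333 + 777 + 2331 = 3952

σ(2331) = 3952


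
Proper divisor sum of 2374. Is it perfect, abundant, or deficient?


Proper divisors: 1, 2, 1187
Sum = 1 + 2 + 1187 = 1190
1190 < 2374 → deficient

s(2374) = 1190 (deficient)


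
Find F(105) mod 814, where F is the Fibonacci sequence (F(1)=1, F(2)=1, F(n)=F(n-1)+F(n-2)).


F(k) mod 814 for k=1..105:
1, 1, 2, 3, 5, 8, 13, 21, 34, 55, 89, 144, 233, 377, 610, 173, 783, 142, 111, 253, 364, 617, 167, 784, 137, 107, 244, 351, 595, 132, 727, 45, 772, 3, 775, 778, 739, 703, 628, 517, 331, 34, 365, 399, 764, 349, 299, 648, 133, 781, 100, 67, 167, 234, 401, 635, 222, 43, 265, 308, 573, 67, 640, 707, 533, 426, 145, 571, 716, 473, 375, 34, 409, 443, 38, 481, 519, 186, 705, 77, 782, 45, 13, 58, 71, 129, 200, 329, 529, 44, 573, 617, 376, 179, 555, 734, 475, 395, 56, 451, 507, 144, 651, 795, 632
F(105) mod 814 = 632


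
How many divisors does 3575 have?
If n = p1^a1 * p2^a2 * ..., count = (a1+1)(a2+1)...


3575 = 5^2 × 11^1 × 13^1
d(3575) = (2+1) × (1+1) × (1+1) = 12

12 divisors


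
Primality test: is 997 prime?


Check divisors up to sqrt(997) = 31.5753
No divisors found.
997 is prime.

Yes, 997 is prime


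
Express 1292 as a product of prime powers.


1292 / 2 = 646
646 / 2 = 323
323 / 17 = 19
19 / 19 = 1
1292 = 2^2 × 17 × 19


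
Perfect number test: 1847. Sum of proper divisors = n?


Proper divisors of 1847: 1
Sum = 1 = 1

No, 1847 is not perfect (1 ≠ 1847)


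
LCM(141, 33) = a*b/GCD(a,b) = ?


GCD(141, 33) = 3
LCM = 141*33/3 = 4653/3 = 1551

LCM = 1551


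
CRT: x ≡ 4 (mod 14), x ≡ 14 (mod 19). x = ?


M = 14*19 = 266
M1 = M/14 = 19, M2 = M/19 = 14
M1^(-1) mod 14 = 3, M2^(-1) mod 19 = 15
x = 4*19*3 + 14*14*15 = 3168
3168 mod 266 = 242
Check: 242 mod 14 = 4 ✓, 242 mod 19 = 14 ✓

x ≡ 242 (mod 266)


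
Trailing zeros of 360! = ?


floor(360/5) = 72
floor(360/25) = 14
floor(360/125) = 2
Total = 88

88 trailing zeros


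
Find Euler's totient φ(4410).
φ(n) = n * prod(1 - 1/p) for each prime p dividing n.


4410 = 2 × 3^2 × 5 × 7^2
Prime factors: 2, 3, 5, 7
φ(4410) = 4410 × (1-1/2) × (1-1/3) × (1-1/5) × (1-1/7)
= 4410 × 1/2 × 2/3 × 4/5 × 6/7 = 1008

φ(4410) = 1008


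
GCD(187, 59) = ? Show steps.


187 = 3 * 59 + 10
59 = 5 * 10 + 9
10 = 1 * 9 + 1
9 = 9 * 1 + 0
GCD = 1


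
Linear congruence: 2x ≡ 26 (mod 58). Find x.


GCD(2, 58) = 2 divides 26
Divide: 1x ≡ 13 (mod 29)
x ≡ 13 (mod 29)


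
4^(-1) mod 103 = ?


Use the extended Euclidean algorithm on (103, 4); each row r = 103*s + 4*t:
r=103, s=1, t=0
r=4, s=0, t=1
q=25: r=3, s=1, t=-25   [103*(1) + 4*(-25) = 3]
q=1: r=1, s=-1, t=26   [103*(-1) + 4*(26) = 1]
q=3: r=0, s=4, t=-103   [103*(4) + 4*(-103) = 0]
GCD = 1 with t = 26, so 4*(26) ≡ 1 (mod 103)
Inverse = 26 mod 103 = 26
Check: 4 * 26 = 104 ≡ 1 (mod 103)

4^(-1) ≡ 26 (mod 103)


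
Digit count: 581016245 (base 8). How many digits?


581016245 in base 8 = 4250315265
Number of digits = 10

10 digits (base 8)


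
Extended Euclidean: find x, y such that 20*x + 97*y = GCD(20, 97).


Tabular extended Euclidean (each row: r = 20*s + 97*t):
r=20, s=1, t=0
r=97, s=0, t=1
q=0: r=20, s=1, t=0   [20*(1) + 97*(0) = 20]
q=4: r=17, s=-4, t=1   [20*(-4) + 97*(1) = 17]
q=1: r=3, s=5, t=-1   [20*(5) + 97*(-1) = 3]
q=5: r=2, s=-29, t=6   [20*(-29) + 97*(6) = 2]
q=1: r=1, s=34, t=-7   [20*(34) + 97*(-7) = 1]
q=2: r=0, s=-97, t=20   [20*(-97) + 97*(20) = 0]
GCD = 1; from the row with r=1: x=34, y=-7
Check: 20*(34) + 97*(-7) = 680 - 679 = 1

GCD = 1, x = 34, y = -7


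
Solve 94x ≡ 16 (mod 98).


GCD(94, 98) = 2 divides 16
Divide: 47x ≡ 8 (mod 49)
x ≡ 45 (mod 49)


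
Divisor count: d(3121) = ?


3121 = 3121^1
d(3121) = (1+1) = 2

2 divisors


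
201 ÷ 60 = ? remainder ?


201 = 60 * 3 + 21
Check: 180 + 21 = 201

q = 3, r = 21


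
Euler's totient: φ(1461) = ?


1461 = 3 × 487
Prime factors: 3, 487
φ(1461) = 1461 × (1-1/3) × (1-1/487)
= 1461 × 2/3 × 486/487 = 972

φ(1461) = 972


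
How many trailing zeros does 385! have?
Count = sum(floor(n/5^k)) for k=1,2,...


floor(385/5) = 77
floor(385/25) = 15
floor(385/125) = 3
Total = 95

95 trailing zeros


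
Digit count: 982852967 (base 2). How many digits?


982852967 in base 2 = 111010100101010010010101100111
Number of digits = 30

30 digits (base 2)


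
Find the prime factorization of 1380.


1380 / 2 = 690
690 / 2 = 345
345 / 3 = 115
115 / 5 = 23
23 / 23 = 1
1380 = 2^2 × 3 × 5 × 23


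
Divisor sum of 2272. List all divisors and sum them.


Divisors of 2272: 1, 2, 4, 8, 16, 32, 71, 142, 284, 568, 1136, 2272
Sum = 1 + 2 + 4 + 8 + 16 + 32 + 71 + 142 + 284 + 568 + 1136 + 2272 = 4536

σ(2272) = 4536


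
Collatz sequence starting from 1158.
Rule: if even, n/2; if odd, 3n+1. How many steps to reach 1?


1158 → 579 → 1738 → 869 → 2608 → 1304 → 652 → 326 → 163 → 490 → 245 → 736 → 368 → 184 → 92 → 46 → 23 → 70 → 35 → 106 → 53 → 160 → 80 → 40 → 20 → 10 → 5 → 16 → 8 → 4 → 2 → 1
Total steps = 31

31 steps


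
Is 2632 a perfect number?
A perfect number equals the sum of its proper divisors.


Proper divisors of 2632: 1, 2, 4, 7, 8, 14, 28, 47, 56, 94, 188, 329, 376, 658, 1316
Sum = 1 + 2 + 4 + 7 + 8 + 14 + 28 + 47 + 56 + 94 + 188 + 329 + 376 + 658 + 1316 = 3128

No, 2632 is not perfect (3128 ≠ 2632)


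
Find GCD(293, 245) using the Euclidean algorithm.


293 = 1 * 245 + 48
245 = 5 * 48 + 5
48 = 9 * 5 + 3
5 = 1 * 3 + 2
3 = 1 * 2 + 1
2 = 2 * 1 + 0
GCD = 1


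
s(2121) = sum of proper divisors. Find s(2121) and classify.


Proper divisors: 1, 3, 7, 21, 101, 303, 707
Sum = 1 + 3 + 7 + 21 + 101 + 303 + 707 = 1143
1143 < 2121 → deficient

s(2121) = 1143 (deficient)


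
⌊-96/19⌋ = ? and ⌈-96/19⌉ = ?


-96/19 = -5.0526
floor = -6
ceil = -5

floor = -6, ceil = -5


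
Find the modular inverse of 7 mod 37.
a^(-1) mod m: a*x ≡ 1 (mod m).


Use the extended Euclidean algorithm on (37, 7); each row r = 37*s + 7*t:
r=37, s=1, t=0
r=7, s=0, t=1
q=5: r=2, s=1, t=-5   [37*(1) + 7*(-5) = 2]
q=3: r=1, s=-3, t=16   [37*(-3) + 7*(16) = 1]
q=2: r=0, s=7, t=-37   [37*(7) + 7*(-37) = 0]
GCD = 1 with t = 16, so 7*(16) ≡ 1 (mod 37)
Inverse = 16 mod 37 = 16
Check: 7 * 16 = 112 ≡ 1 (mod 37)

7^(-1) ≡ 16 (mod 37)


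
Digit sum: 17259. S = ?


1 + 7 + 2 + 5 + 9 = 24


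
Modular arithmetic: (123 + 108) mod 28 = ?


123 + 108 = 231
231 mod 28 = 7


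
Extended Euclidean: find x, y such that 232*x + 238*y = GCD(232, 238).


Tabular extended Euclidean (each row: r = 232*s + 238*t):
r=232, s=1, t=0
r=238, s=0, t=1
q=0: r=232, s=1, t=0   [232*(1) + 238*(0) = 232]
q=1: r=6, s=-1, t=1   [232*(-1) + 238*(1) = 6]
q=38: r=4, s=39, t=-38   [232*(39) + 238*(-38) = 4]
q=1: r=2, s=-40, t=39   [232*(-40) + 238*(39) = 2]
q=2: r=0, s=119, t=-116   [232*(119) + 238*(-116) = 0]
GCD = 2; from the row with r=2: x=-40, y=39
Check: 232*(-40) + 238*(39) = -9280 + 9282 = 2

GCD = 2, x = -40, y = 39


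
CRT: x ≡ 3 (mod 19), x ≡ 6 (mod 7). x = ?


M = 19*7 = 133
M1 = M/19 = 7, M2 = M/7 = 19
M1^(-1) mod 19 = 11, M2^(-1) mod 7 = 3
x = 3*7*11 + 6*19*3 = 573
573 mod 133 = 41
Check: 41 mod 19 = 3 ✓, 41 mod 7 = 6 ✓

x ≡ 41 (mod 133)


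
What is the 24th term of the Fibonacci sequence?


Sequence: 1, 1, 2, 3, 5, 8, 13, 21, 34, 55, 89, 144, 233, 377, 610, 987, 1597, 2584, 4181, 6765, 10946, 17711, 28657, 46368
F(24) = 46368


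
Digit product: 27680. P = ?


2 × 7 × 6 × 8 × 0 = 0


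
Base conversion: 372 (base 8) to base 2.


372 (base 8) = 250 (decimal)
250 (decimal) = 11111010 (base 2)


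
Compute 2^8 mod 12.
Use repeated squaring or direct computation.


2^1 mod 12 = 2
2^2 mod 12 = 4
2^3 mod 12 = 8
2^4 mod 12 = 4
2^5 mod 12 = 8
2^6 mod 12 = 4
2^7 mod 12 = 8
2^8 mod 12 = 4


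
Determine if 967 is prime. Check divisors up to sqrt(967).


Check divisors up to sqrt(967) = 31.0966
No divisors found.
967 is prime.

Yes, 967 is prime


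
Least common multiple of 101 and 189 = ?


GCD(101, 189) = 1
LCM = 101*189/1 = 19089/1 = 19089

LCM = 19089


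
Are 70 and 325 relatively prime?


Euclidean algorithm:
325 = 4 * 70 + 45
70 = 1 * 45 + 25
45 = 1 * 25 + 20
25 = 1 * 20 + 5
20 = 4 * 5 + 0
GCD(70, 325) = 5

No, not coprime (GCD = 5)


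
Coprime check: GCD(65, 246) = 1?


Euclidean algorithm:
246 = 3 * 65 + 51
65 = 1 * 51 + 14
51 = 3 * 14 + 9
14 = 1 * 9 + 5
9 = 1 * 5 + 4
5 = 1 * 4 + 1
4 = 4 * 1 + 0
GCD(65, 246) = 1

Yes, coprime (GCD = 1)


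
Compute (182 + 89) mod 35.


182 + 89 = 271
271 mod 35 = 26


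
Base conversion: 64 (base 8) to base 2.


64 (base 8) = 52 (decimal)
52 (decimal) = 110100 (base 2)


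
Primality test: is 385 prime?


385 / 5 = 77 (exact division)
385 is NOT prime.

No, 385 is not prime


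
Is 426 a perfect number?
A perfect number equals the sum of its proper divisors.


Proper divisors of 426: 1, 2, 3, 6, 71, 142, 213
Sum = 1 + 2 + 3 + 6 + 71 + 142 + 213 = 438

No, 426 is not perfect (438 ≠ 426)


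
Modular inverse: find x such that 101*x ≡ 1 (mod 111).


Use the extended Euclidean algorithm on (111, 101); each row r = 111*s + 101*t:
r=111, s=1, t=0
r=101, s=0, t=1
q=1: r=10, s=1, t=-1   [111*(1) + 101*(-1) = 10]
q=10: r=1, s=-10, t=11   [111*(-10) + 101*(11) = 1]
q=10: r=0, s=101, t=-111   [111*(101) + 101*(-111) = 0]
GCD = 1 with t = 11, so 101*(11) ≡ 1 (mod 111)
Inverse = 11 mod 111 = 11
Check: 101 * 11 = 1111 ≡ 1 (mod 111)

101^(-1) ≡ 11 (mod 111)


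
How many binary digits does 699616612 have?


699616612 in base 2 = 101001101100110100110101100100
Number of digits = 30

30 digits (base 2)


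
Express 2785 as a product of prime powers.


2785 / 5 = 557
557 / 557 = 1
2785 = 5 × 557


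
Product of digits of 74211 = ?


7 × 4 × 2 × 1 × 1 = 56


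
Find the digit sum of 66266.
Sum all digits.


6 + 6 + 2 + 6 + 6 = 26


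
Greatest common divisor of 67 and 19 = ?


67 = 3 * 19 + 10
19 = 1 * 10 + 9
10 = 1 * 9 + 1
9 = 9 * 1 + 0
GCD = 1


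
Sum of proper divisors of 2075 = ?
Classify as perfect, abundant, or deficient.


Proper divisors: 1, 5, 25, 83, 415
Sum = 1 + 5 + 25 + 83 + 415 = 529
529 < 2075 → deficient

s(2075) = 529 (deficient)


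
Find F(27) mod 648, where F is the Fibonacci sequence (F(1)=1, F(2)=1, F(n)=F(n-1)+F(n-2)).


F(k) mod 648 for k=1..27:
1, 1, 2, 3, 5, 8, 13, 21, 34, 55, 89, 144, 233, 377, 610, 339, 301, 640, 293, 285, 578, 215, 145, 360, 505, 217, 74
F(27) mod 648 = 74


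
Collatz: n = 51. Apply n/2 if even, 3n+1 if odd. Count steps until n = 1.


51 → 154 → 77 → 232 → 116 → 58 → 29 → 88 → 44 → 22 → 11 → 34 → 17 → 52 → 26 → 13 → 40 → 20 → 10 → 5 → 16 → 8 → 4 → 2 → 1
Total steps = 24

24 steps


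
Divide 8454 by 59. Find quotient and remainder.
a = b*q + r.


8454 = 59 * 143 + 17
Check: 8437 + 17 = 8454

q = 143, r = 17


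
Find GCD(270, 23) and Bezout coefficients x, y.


Tabular extended Euclidean (each row: r = 270*s + 23*t):
r=270, s=1, t=0
r=23, s=0, t=1
q=11: r=17, s=1, t=-11   [270*(1) + 23*(-11) = 17]
q=1: r=6, s=-1, t=12   [270*(-1) + 23*(12) = 6]
q=2: r=5, s=3, t=-35   [270*(3) + 23*(-35) = 5]
q=1: r=1, s=-4, t=47   [270*(-4) + 23*(47) = 1]
q=5: r=0, s=23, t=-270   [270*(23) + 23*(-270) = 0]
GCD = 1; from the row with r=1: x=-4, y=47
Check: 270*(-4) + 23*(47) = -1080 + 1081 = 1

GCD = 1, x = -4, y = 47


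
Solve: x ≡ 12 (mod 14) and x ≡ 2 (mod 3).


M = 14*3 = 42
M1 = M/14 = 3, M2 = M/3 = 14
M1^(-1) mod 14 = 5, M2^(-1) mod 3 = 2
x = 12*3*5 + 2*14*2 = 236
236 mod 42 = 26
Check: 26 mod 14 = 12 ✓, 26 mod 3 = 2 ✓

x ≡ 26 (mod 42)


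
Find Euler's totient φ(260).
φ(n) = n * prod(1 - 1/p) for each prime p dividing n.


260 = 2^2 × 5 × 13
Prime factors: 2, 5, 13
φ(260) = 260 × (1-1/2) × (1-1/5) × (1-1/13)
= 260 × 1/2 × 4/5 × 12/13 = 96

φ(260) = 96


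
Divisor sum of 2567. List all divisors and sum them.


Divisors of 2567: 1, 17, 151, 2567
Sum = 1 + 17 + 151 + 2567 = 2736

σ(2567) = 2736


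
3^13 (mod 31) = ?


3^1 mod 31 = 3
3^2 mod 31 = 9
3^3 mod 31 = 27
3^4 mod 31 = 19
3^5 mod 31 = 26
3^6 mod 31 = 16
3^7 mod 31 = 17
3^8 mod 31 = 20
3^9 mod 31 = 29
3^10 mod 31 = 25
3^11 mod 31 = 13
3^12 mod 31 = 8
3^13 mod 31 = 24


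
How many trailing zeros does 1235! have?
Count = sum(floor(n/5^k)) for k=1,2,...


floor(1235/5) = 247
floor(1235/25) = 49
floor(1235/125) = 9
floor(1235/625) = 1
Total = 306

306 trailing zeros


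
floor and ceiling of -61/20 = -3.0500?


-61/20 = -3.0500
floor = -4
ceil = -3

floor = -4, ceil = -3


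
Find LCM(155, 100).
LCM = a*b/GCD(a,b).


GCD(155, 100) = 5
LCM = 155*100/5 = 15500/5 = 3100

LCM = 3100


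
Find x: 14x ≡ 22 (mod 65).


GCD(14, 65) = 1, unique solution
a^(-1) mod 65 = 14
x = 14 * 22 mod 65 = 48

x ≡ 48 (mod 65)


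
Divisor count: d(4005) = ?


4005 = 3^2 × 5^1 × 89^1
d(4005) = (2+1) × (1+1) × (1+1) = 12

12 divisors


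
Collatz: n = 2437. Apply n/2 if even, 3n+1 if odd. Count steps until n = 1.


2437 → 7312 → 3656 → 1828 → 914 → 457 → 1372 → 686 → 343 → 1030 → 515 → 1546 → 773 → 2320 → 1160 → 580 → 290 → 145 → 436 → 218 → 109 → 328 → 164 → 82 → 41 → 124 → 62 → 31 → 94 → 47 → 142 → 71 → 214 → 107 → 322 → 161 → 484 → 242 → 121 → 364 → 182 → 91 → 274 → 137 → 412 → 206 → 103 → 310 → 155 → 466 → 233 → 700 → 350 → 175 → 526 → 263 → 790 → 395 → 1186 → 593 → 1780 → 890 → 445 → 1336 → 668 → 334 → 167 → 502 → 251 → 754 → 377 → 1132 → 566 → 283 → 850 → 425 → 1276 → 638 → 319 → 958 → 479 → 1438 → 719 → 2158 → 1079 → 3238 → 1619 → 4858 → 2429 → 7288 → 3644 → 1822 → 911 → 2734 → 1367 → 4102 → 2051 → 6154 → 3077 → 9232 → 4616 → 2308 → 1154 → 577 → 1732 → 866 → 433 → 1300 → 650 → 325 → 976 → 488 → 244 → 122 → 61 → 184 → 92 → 46 → 23 → 70 → 35 → 106 → 53 → 160 → 80 → 40 → 20 → 10 → 5 → 16 → 8 → 4 → 2 → 1
Total steps = 133

133 steps


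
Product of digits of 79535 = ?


7 × 9 × 5 × 3 × 5 = 4725


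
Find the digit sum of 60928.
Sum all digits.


6 + 0 + 9 + 2 + 8 = 25


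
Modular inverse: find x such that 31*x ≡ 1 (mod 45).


Use the extended Euclidean algorithm on (45, 31); each row r = 45*s + 31*t:
r=45, s=1, t=0
r=31, s=0, t=1
q=1: r=14, s=1, t=-1   [45*(1) + 31*(-1) = 14]
q=2: r=3, s=-2, t=3   [45*(-2) + 31*(3) = 3]
q=4: r=2, s=9, t=-13   [45*(9) + 31*(-13) = 2]
q=1: r=1, s=-11, t=16   [45*(-11) + 31*(16) = 1]
q=2: r=0, s=31, t=-45   [45*(31) + 31*(-45) = 0]
GCD = 1 with t = 16, so 31*(16) ≡ 1 (mod 45)
Inverse = 16 mod 45 = 16
Check: 31 * 16 = 496 ≡ 1 (mod 45)

31^(-1) ≡ 16 (mod 45)


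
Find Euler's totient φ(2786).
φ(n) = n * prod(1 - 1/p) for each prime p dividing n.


2786 = 2 × 7 × 199
Prime factors: 2, 7, 199
φ(2786) = 2786 × (1-1/2) × (1-1/7) × (1-1/199)
= 2786 × 1/2 × 6/7 × 198/199 = 1188

φ(2786) = 1188


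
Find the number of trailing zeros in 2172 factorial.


floor(2172/5) = 434
floor(2172/25) = 86
floor(2172/125) = 17
floor(2172/625) = 3
Total = 540

540 trailing zeros


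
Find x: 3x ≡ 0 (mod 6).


GCD(3, 6) = 3 divides 0
Divide: 1x ≡ 0 (mod 2)
x ≡ 0 (mod 2)


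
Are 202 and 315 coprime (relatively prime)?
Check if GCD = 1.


Euclidean algorithm:
315 = 1 * 202 + 113
202 = 1 * 113 + 89
113 = 1 * 89 + 24
89 = 3 * 24 + 17
24 = 1 * 17 + 7
17 = 2 * 7 + 3
7 = 2 * 3 + 1
3 = 3 * 1 + 0
GCD(202, 315) = 1

Yes, coprime (GCD = 1)


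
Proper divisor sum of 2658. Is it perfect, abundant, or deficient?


Proper divisors: 1, 2, 3, 6, 443, 886, 1329
Sum = 1 + 2 + 3 + 6 + 443 + 886 + 1329 = 2670
2670 > 2658 → abundant

s(2658) = 2670 (abundant)


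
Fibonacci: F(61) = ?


Sequence: 1, 1, 2, 3, 5, 8, 13, 21, 34, 55, 89, 144, 233, 377, 610, 987, 1597, 2584, 4181, 6765, 10946, 17711, 28657, 46368, 75025, 121393, 196418, 317811, 514229, 832040, 1346269, 2178309, 3524578, 5702887, 9227465, 14930352, 24157817, 39088169, 63245986, 102334155, 165580141, 267914296, 433494437, 701408733, 1134903170, 1836311903, 2971215073, 4807526976, 7778742049, 12586269025, 20365011074, 32951280099, 53316291173, 86267571272, 139583862445, 225851433717, 365435296162, 591286729879, 956722026041, 1548008755920, 2504730781961
F(61) = 2504730781961


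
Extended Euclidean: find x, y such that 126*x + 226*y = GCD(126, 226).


Tabular extended Euclidean (each row: r = 126*s + 226*t):
r=126, s=1, t=0
r=226, s=0, t=1
q=0: r=126, s=1, t=0   [126*(1) + 226*(0) = 126]
q=1: r=100, s=-1, t=1   [126*(-1) + 226*(1) = 100]
q=1: r=26, s=2, t=-1   [126*(2) + 226*(-1) = 26]
q=3: r=22, s=-7, t=4   [126*(-7) + 226*(4) = 22]
q=1: r=4, s=9, t=-5   [126*(9) + 226*(-5) = 4]
q=5: r=2, s=-52, t=29   [126*(-52) + 226*(29) = 2]
q=2: r=0, s=113, t=-63   [126*(113) + 226*(-63) = 0]
GCD = 2; from the row with r=2: x=-52, y=29
Check: 126*(-52) + 226*(29) = -6552 + 6554 = 2

GCD = 2, x = -52, y = 29


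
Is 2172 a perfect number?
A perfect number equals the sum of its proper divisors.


Proper divisors of 2172: 1, 2, 3, 4, 6, 12, 181, 362, 543, 724, 1086
Sum = 1 + 2 + 3 + 4 + 6 + 12 + 181 + 362 + 543 + 724 + 1086 = 2924

No, 2172 is not perfect (2924 ≠ 2172)


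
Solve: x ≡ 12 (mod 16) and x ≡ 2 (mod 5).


M = 16*5 = 80
M1 = M/16 = 5, M2 = M/5 = 16
M1^(-1) mod 16 = 13, M2^(-1) mod 5 = 1
x = 12*5*13 + 2*16*1 = 812
812 mod 80 = 12
Check: 12 mod 16 = 12 ✓, 12 mod 5 = 2 ✓

x ≡ 12 (mod 80)


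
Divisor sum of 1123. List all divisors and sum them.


Divisors of 1123: 1, 1123
Sum = 1 + 1123 = 1124

σ(1123) = 1124


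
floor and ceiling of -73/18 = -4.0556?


-73/18 = -4.0556
floor = -5
ceil = -4

floor = -5, ceil = -4


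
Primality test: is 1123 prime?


Check divisors up to sqrt(1123) = 33.5112
No divisors found.
1123 is prime.

Yes, 1123 is prime


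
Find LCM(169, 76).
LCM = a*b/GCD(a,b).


GCD(169, 76) = 1
LCM = 169*76/1 = 12844/1 = 12844

LCM = 12844


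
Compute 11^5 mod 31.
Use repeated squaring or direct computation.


11^1 mod 31 = 11
11^2 mod 31 = 28
11^3 mod 31 = 29
11^4 mod 31 = 9
11^5 mod 31 = 6


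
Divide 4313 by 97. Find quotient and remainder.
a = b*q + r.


4313 = 97 * 44 + 45
Check: 4268 + 45 = 4313

q = 44, r = 45


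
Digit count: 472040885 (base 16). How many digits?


472040885 in base 16 = 1C22C5B5
Number of digits = 8

8 digits (base 16)


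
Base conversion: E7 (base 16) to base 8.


E7 (base 16) = 231 (decimal)
231 (decimal) = 347 (base 8)


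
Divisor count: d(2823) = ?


2823 = 3^1 × 941^1
d(2823) = (1+1) × (1+1) = 4

4 divisors


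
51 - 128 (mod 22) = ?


51 - 128 = -77
-77 mod 22 = 11


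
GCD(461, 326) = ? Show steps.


461 = 1 * 326 + 135
326 = 2 * 135 + 56
135 = 2 * 56 + 23
56 = 2 * 23 + 10
23 = 2 * 10 + 3
10 = 3 * 3 + 1
3 = 3 * 1 + 0
GCD = 1


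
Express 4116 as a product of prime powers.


4116 / 2 = 2058
2058 / 2 = 1029
1029 / 3 = 343
343 / 7 = 49
49 / 7 = 7
7 / 7 = 1
4116 = 2^2 × 3 × 7^3


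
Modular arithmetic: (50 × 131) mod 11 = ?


50 × 131 = 6550
6550 mod 11 = 5


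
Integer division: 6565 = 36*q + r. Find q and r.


6565 = 36 * 182 + 13
Check: 6552 + 13 = 6565

q = 182, r = 13


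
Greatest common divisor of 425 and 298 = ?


425 = 1 * 298 + 127
298 = 2 * 127 + 44
127 = 2 * 44 + 39
44 = 1 * 39 + 5
39 = 7 * 5 + 4
5 = 1 * 4 + 1
4 = 4 * 1 + 0
GCD = 1


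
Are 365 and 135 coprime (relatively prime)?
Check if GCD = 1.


Euclidean algorithm:
365 = 2 * 135 + 95
135 = 1 * 95 + 40
95 = 2 * 40 + 15
40 = 2 * 15 + 10
15 = 1 * 10 + 5
10 = 2 * 5 + 0
GCD(365, 135) = 5

No, not coprime (GCD = 5)


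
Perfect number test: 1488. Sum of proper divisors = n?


Proper divisors of 1488: 1, 2, 3, 4, 6, 8, 12, 16, 24, 31, 48, 62, 93, 124, 186, 248, 372, 496, 744
Sum = 1 + 2 + 3 + 4 + 6 + 8 + 12 + 16 + 24 + 31 + 48 + 62 + 93 + 124 + 186 + 248 + 372 + 496 + 744 = 2480

No, 1488 is not perfect (2480 ≠ 1488)


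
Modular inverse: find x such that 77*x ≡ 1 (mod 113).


Use the extended Euclidean algorithm on (113, 77); each row r = 113*s + 77*t:
r=113, s=1, t=0
r=77, s=0, t=1
q=1: r=36, s=1, t=-1   [113*(1) + 77*(-1) = 36]
q=2: r=5, s=-2, t=3   [113*(-2) + 77*(3) = 5]
q=7: r=1, s=15, t=-22   [113*(15) + 77*(-22) = 1]
q=5: r=0, s=-77, t=113   [113*(-77) + 77*(113) = 0]
GCD = 1 with t = -22, so 77*(-22) ≡ 1 (mod 113)
Inverse = -22 mod 113 = 91
Check: 77 * 91 = 7007 ≡ 1 (mod 113)

77^(-1) ≡ 91 (mod 113)


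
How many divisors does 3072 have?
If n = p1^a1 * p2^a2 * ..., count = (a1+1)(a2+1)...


3072 = 2^10 × 3^1
d(3072) = (10+1) × (1+1) = 22

22 divisors


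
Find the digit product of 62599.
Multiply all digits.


6 × 2 × 5 × 9 × 9 = 4860


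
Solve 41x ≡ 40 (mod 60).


GCD(41, 60) = 1, unique solution
a^(-1) mod 60 = 41
x = 41 * 40 mod 60 = 20

x ≡ 20 (mod 60)


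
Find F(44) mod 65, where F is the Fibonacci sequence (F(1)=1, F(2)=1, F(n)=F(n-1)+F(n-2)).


F(k) mod 65 for k=1..44:
1, 1, 2, 3, 5, 8, 13, 21, 34, 55, 24, 14, 38, 52, 25, 12, 37, 49, 21, 5, 26, 31, 57, 23, 15, 38, 53, 26, 14, 40, 54, 29, 18, 47, 0, 47, 47, 29, 11, 40, 51, 26, 12, 38
F(44) mod 65 = 38


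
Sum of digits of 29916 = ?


2 + 9 + 9 + 1 + 6 = 27


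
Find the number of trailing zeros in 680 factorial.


floor(680/5) = 136
floor(680/25) = 27
floor(680/125) = 5
floor(680/625) = 1
Total = 169

169 trailing zeros


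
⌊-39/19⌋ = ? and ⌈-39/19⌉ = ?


-39/19 = -2.0526
floor = -3
ceil = -2

floor = -3, ceil = -2


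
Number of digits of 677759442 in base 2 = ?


677759442 in base 2 = 101000011001011100100111010010
Number of digits = 30

30 digits (base 2)


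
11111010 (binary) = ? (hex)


11111010 (base 2) = 250 (decimal)
250 (decimal) = FA (base 16)


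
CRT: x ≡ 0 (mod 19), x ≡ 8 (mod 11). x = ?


M = 19*11 = 209
M1 = M/19 = 11, M2 = M/11 = 19
M1^(-1) mod 19 = 7, M2^(-1) mod 11 = 7
x = 0*11*7 + 8*19*7 = 1064
1064 mod 209 = 19
Check: 19 mod 19 = 0 ✓, 19 mod 11 = 8 ✓

x ≡ 19 (mod 209)


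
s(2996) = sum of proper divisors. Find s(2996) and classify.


Proper divisors: 1, 2, 4, 7, 14, 28, 107, 214, 428, 749, 1498
Sum = 1 + 2 + 4 + 7 + 14 + 28 + 107 + 214 + 428 + 749 + 1498 = 3052
3052 > 2996 → abundant

s(2996) = 3052 (abundant)


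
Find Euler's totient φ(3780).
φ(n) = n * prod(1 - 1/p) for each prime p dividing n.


3780 = 2^2 × 3^3 × 5 × 7
Prime factors: 2, 3, 5, 7
φ(3780) = 3780 × (1-1/2) × (1-1/3) × (1-1/5) × (1-1/7)
= 3780 × 1/2 × 2/3 × 4/5 × 6/7 = 864

φ(3780) = 864


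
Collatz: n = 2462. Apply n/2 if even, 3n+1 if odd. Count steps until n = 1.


2462 → 1231 → 3694 → 1847 → 5542 → 2771 → 8314 → 4157 → 12472 → 6236 → 3118 → 1559 → 4678 → 2339 → 7018 → 3509 → 10528 → 5264 → 2632 → 1316 → 658 → 329 → 988 → 494 → 247 → 742 → 371 → 1114 → 557 → 1672 → 836 → 418 → 209 → 628 → 314 → 157 → 472 → 236 → 118 → 59 → 178 → 89 → 268 → 134 → 67 → 202 → 101 → 304 → 152 → 76 → 38 → 19 → 58 → 29 → 88 → 44 → 22 → 11 → 34 → 17 → 52 → 26 → 13 → 40 → 20 → 10 → 5 → 16 → 8 → 4 → 2 → 1
Total steps = 71

71 steps


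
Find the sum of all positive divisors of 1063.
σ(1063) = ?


Divisors of 1063: 1, 1063
Sum = 1 + 1063 = 1064

σ(1063) = 1064


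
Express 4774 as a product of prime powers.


4774 / 2 = 2387
2387 / 7 = 341
341 / 11 = 31
31 / 31 = 1
4774 = 2 × 7 × 11 × 31


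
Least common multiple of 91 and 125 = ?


GCD(91, 125) = 1
LCM = 91*125/1 = 11375/1 = 11375

LCM = 11375


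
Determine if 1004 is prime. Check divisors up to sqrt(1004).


1004 / 2 = 502 (exact division)
1004 is NOT prime.

No, 1004 is not prime


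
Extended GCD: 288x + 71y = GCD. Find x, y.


Tabular extended Euclidean (each row: r = 288*s + 71*t):
r=288, s=1, t=0
r=71, s=0, t=1
q=4: r=4, s=1, t=-4   [288*(1) + 71*(-4) = 4]
q=17: r=3, s=-17, t=69   [288*(-17) + 71*(69) = 3]
q=1: r=1, s=18, t=-73   [288*(18) + 71*(-73) = 1]
q=3: r=0, s=-71, t=288   [288*(-71) + 71*(288) = 0]
GCD = 1; from the row with r=1: x=18, y=-73
Check: 288*(18) + 71*(-73) = 5184 - 5183 = 1

GCD = 1, x = 18, y = -73


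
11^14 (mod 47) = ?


11^1 mod 47 = 11
11^2 mod 47 = 27
11^3 mod 47 = 15
11^4 mod 47 = 24
11^5 mod 47 = 29
11^6 mod 47 = 37
11^7 mod 47 = 31
11^8 mod 47 = 12
11^9 mod 47 = 38
11^10 mod 47 = 42
11^11 mod 47 = 39
11^12 mod 47 = 6
11^13 mod 47 = 19
11^14 mod 47 = 21


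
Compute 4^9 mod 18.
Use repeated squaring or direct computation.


4^1 mod 18 = 4
4^2 mod 18 = 16
4^3 mod 18 = 10
4^4 mod 18 = 4
4^5 mod 18 = 16
4^6 mod 18 = 10
4^7 mod 18 = 4
4^8 mod 18 = 16
4^9 mod 18 = 10


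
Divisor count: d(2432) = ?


2432 = 2^7 × 19^1
d(2432) = (7+1) × (1+1) = 16

16 divisors


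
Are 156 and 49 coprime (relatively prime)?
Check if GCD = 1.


Euclidean algorithm:
156 = 3 * 49 + 9
49 = 5 * 9 + 4
9 = 2 * 4 + 1
4 = 4 * 1 + 0
GCD(156, 49) = 1

Yes, coprime (GCD = 1)


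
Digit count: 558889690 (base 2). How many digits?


558889690 in base 2 = 100001010011111111101011011010
Number of digits = 30

30 digits (base 2)


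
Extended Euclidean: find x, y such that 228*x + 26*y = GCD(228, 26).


Tabular extended Euclidean (each row: r = 228*s + 26*t):
r=228, s=1, t=0
r=26, s=0, t=1
q=8: r=20, s=1, t=-8   [228*(1) + 26*(-8) = 20]
q=1: r=6, s=-1, t=9   [228*(-1) + 26*(9) = 6]
q=3: r=2, s=4, t=-35   [228*(4) + 26*(-35) = 2]
q=3: r=0, s=-13, t=114   [228*(-13) + 26*(114) = 0]
GCD = 2; from the row with r=2: x=4, y=-35
Check: 228*(4) + 26*(-35) = 912 - 910 = 2

GCD = 2, x = 4, y = -35


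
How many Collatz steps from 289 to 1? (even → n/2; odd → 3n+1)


289 → 868 → 434 → 217 → 652 → 326 → 163 → 490 → 245 → 736 → 368 → 184 → 92 → 46 → 23 → 70 → 35 → 106 → 53 → 160 → 80 → 40 → 20 → 10 → 5 → 16 → 8 → 4 → 2 → 1
Total steps = 29

29 steps


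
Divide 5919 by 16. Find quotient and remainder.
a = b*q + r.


5919 = 16 * 369 + 15
Check: 5904 + 15 = 5919

q = 369, r = 15


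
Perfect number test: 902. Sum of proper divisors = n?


Proper divisors of 902: 1, 2, 11, 22, 41, 82, 451
Sum = 1 + 2 + 11 + 22 + 41 + 82 + 451 = 610

No, 902 is not perfect (610 ≠ 902)


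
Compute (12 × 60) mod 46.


12 × 60 = 720
720 mod 46 = 30


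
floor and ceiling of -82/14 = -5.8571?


-82/14 = -5.8571
floor = -6
ceil = -5

floor = -6, ceil = -5


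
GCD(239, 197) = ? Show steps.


239 = 1 * 197 + 42
197 = 4 * 42 + 29
42 = 1 * 29 + 13
29 = 2 * 13 + 3
13 = 4 * 3 + 1
3 = 3 * 1 + 0
GCD = 1


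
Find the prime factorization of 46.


46 / 2 = 23
23 / 23 = 1
46 = 2 × 23
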